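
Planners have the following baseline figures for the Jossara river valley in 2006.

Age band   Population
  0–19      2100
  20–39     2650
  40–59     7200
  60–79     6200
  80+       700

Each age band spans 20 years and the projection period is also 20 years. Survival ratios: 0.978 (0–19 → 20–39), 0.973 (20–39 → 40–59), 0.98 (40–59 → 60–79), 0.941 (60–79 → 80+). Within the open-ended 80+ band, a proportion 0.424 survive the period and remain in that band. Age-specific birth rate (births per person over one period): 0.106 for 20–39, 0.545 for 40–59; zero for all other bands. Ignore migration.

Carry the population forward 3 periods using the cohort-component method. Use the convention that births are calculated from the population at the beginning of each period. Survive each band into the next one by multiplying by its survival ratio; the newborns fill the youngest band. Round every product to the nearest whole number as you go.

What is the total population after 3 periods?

Numbering the groups 1..5 from youngest to oldest:
Period 1.
Births: 2650 × 0.106 = 281, 7200 × 0.545 = 3924 → 4205
Group 2: 2100 × 0.978 = 2054
Group 3: 2650 × 0.973 = 2578
Group 4: 7200 × 0.98 = 7056
Group 5: 6200 × 0.941 + 700 × 0.424 = 5834 + 297 = 6131
End of period: [4205, 2054, 2578, 7056, 6131]
Period 2.
Births: 2054 × 0.106 = 218, 2578 × 0.545 = 1405 → 1623
Group 2: 4205 × 0.978 = 4112
Group 3: 2054 × 0.973 = 1999
Group 4: 2578 × 0.98 = 2526
Group 5: 7056 × 0.941 + 6131 × 0.424 = 6640 + 2600 = 9240
End of period: [1623, 4112, 1999, 2526, 9240]
Period 3.
Births: 4112 × 0.106 = 436, 1999 × 0.545 = 1089 → 1525
Group 2: 1623 × 0.978 = 1587
Group 3: 4112 × 0.973 = 4001
Group 4: 1999 × 0.98 = 1959
Group 5: 2526 × 0.941 + 9240 × 0.424 = 2377 + 3918 = 6295
End of period: [1525, 1587, 4001, 1959, 6295]
Total after period 3: 1525 + 1587 + 4001 + 1959 + 6295 = 15367

15367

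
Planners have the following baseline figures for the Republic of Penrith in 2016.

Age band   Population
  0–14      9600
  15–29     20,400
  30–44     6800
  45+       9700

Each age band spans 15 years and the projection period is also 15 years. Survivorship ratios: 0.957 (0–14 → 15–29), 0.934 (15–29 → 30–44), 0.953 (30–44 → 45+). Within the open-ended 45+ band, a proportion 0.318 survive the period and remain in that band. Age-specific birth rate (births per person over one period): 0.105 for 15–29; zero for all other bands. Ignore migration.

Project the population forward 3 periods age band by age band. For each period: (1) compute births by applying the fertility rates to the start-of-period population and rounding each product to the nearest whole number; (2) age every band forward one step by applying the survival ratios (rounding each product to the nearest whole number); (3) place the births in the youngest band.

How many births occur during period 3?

215

Numbering the groups 1..4 from youngest to oldest:
After projecting period 1:
Births: 20400 * 0.105 = 2142
Group 2: 9600 * 0.957 = 9187
Group 3: 20400 * 0.934 = 19054
Group 4: 6800 * 0.953 + 9700 * 0.318 = 6480 + 3085 = 9565
End of period: [2142, 9187, 19054, 9565]
After projecting period 2:
Births: 9187 * 0.105 = 965
Group 2: 2142 * 0.957 = 2050
Group 3: 9187 * 0.934 = 8581
Group 4: 19054 * 0.953 + 9565 * 0.318 = 18158 + 3042 = 21200
End of period: [965, 2050, 8581, 21200]
After projecting period 3:
Births: 2050 * 0.105 = 215
Group 2: 965 * 0.957 = 924
Group 3: 2050 * 0.934 = 1915
Group 4: 8581 * 0.953 + 21200 * 0.318 = 8178 + 6742 = 14920
End of period: [215, 924, 1915, 14920]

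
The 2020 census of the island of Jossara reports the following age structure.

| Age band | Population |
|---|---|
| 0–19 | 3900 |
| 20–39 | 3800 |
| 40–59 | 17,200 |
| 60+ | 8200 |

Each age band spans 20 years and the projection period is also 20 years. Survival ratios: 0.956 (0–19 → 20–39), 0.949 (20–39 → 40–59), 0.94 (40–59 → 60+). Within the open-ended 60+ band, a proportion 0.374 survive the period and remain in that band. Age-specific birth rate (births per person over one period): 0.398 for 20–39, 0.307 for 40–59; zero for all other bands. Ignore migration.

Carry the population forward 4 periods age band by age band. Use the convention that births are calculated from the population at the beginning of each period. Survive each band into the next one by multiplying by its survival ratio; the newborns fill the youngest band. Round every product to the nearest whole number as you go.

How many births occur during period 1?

Numbering the bands 1..4 from youngest to oldest:
— Period 1 —
Births: 3800 × 0.398 = 1512 ; 17200 × 0.307 = 5280 — total 6792
Band 2: 3900 × 0.956 = 3728
Band 3: 3800 × 0.949 = 3606
Band 4: 17200 × 0.94 + 8200 × 0.374 = 16168 + 3067 = 19235
Population now: 0–19=6792, 20–39=3728, 40–59=3606, 60+=19235

6792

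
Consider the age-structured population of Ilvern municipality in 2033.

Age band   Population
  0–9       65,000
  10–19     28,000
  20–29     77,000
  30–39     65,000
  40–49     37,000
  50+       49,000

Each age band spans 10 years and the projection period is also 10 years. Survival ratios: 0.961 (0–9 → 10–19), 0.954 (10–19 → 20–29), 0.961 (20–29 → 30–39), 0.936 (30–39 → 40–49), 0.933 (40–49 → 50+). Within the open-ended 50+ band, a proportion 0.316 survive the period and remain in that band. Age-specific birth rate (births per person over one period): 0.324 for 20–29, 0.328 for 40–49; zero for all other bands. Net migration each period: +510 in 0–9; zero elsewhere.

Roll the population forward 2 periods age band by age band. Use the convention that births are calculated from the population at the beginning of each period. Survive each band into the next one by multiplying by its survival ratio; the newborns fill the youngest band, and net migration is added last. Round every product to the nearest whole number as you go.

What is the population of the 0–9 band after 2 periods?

Let band 1 be 0–9 through band 6 = 50+.
— Period 1 —
Births: 77000 × 0.324 = 24948, 37000 × 0.328 = 12136 → total 37084
Band 2: 65000 × 0.961 = 62465
Band 3: 28000 × 0.954 = 26712
Band 4: 77000 × 0.961 = 73997
Band 5: 65000 × 0.936 = 60840
Band 6: 37000 × 0.933 + 49000 × 0.316 = 34521 + 15484 = 50005
Net migration: Band 1 + 510 → 37594
End of period: [37594, 62465, 26712, 73997, 60840, 50005]
— Period 2 —
Births: 26712 × 0.324 = 8655, 60840 × 0.328 = 19956 → total 28611
Band 2: 37594 × 0.961 = 36128
Band 3: 62465 × 0.954 = 59592
Band 4: 26712 × 0.961 = 25670
Band 5: 73997 × 0.936 = 69261
Band 6: 60840 × 0.933 + 50005 × 0.316 = 56764 + 15802 = 72566
Net migration: Band 1 + 510 → 29121
End of period: [29121, 36128, 59592, 25670, 69261, 72566]

29121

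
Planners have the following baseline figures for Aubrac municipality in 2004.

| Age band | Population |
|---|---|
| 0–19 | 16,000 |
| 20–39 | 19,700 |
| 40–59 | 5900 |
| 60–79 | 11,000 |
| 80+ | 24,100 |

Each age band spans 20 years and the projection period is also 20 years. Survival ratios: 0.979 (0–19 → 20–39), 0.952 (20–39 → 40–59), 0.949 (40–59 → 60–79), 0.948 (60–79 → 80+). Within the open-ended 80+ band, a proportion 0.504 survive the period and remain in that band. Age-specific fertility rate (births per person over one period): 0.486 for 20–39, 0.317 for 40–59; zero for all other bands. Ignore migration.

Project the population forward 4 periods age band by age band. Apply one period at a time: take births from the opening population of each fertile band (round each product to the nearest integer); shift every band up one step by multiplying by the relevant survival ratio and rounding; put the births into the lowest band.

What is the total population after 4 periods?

68705

Call the bands 1 to 5, youngest first.
Period 1.
Births: 19700 × 0.486 = 9574 ; 5900 × 0.317 = 1870 — total 11444
Band 2: 16000 × 0.979 = 15664
Band 3: 19700 × 0.952 = 18754
Band 4: 5900 × 0.949 = 5599
Band 5: 11000 × 0.948 + 24100 × 0.504 = 10428 + 12146 = 22574
End of period: [11444, 15664, 18754, 5599, 22574]
Period 2.
Births: 15664 × 0.486 = 7613 ; 18754 × 0.317 = 5945 — total 13558
Band 2: 11444 × 0.979 = 11204
Band 3: 15664 × 0.952 = 14912
Band 4: 18754 × 0.949 = 17798
Band 5: 5599 × 0.948 + 22574 × 0.504 = 5308 + 11377 = 16685
End of period: [13558, 11204, 14912, 17798, 16685]
Period 3.
Births: 11204 × 0.486 = 5445 ; 14912 × 0.317 = 4727 — total 10172
Band 2: 13558 × 0.979 = 13273
Band 3: 11204 × 0.952 = 10666
Band 4: 14912 × 0.949 = 14151
Band 5: 17798 × 0.948 + 16685 × 0.504 = 16873 + 8409 = 25282
End of period: [10172, 13273, 10666, 14151, 25282]
Period 4.
Births: 13273 × 0.486 = 6451 ; 10666 × 0.317 = 3381 — total 9832
Band 2: 10172 × 0.979 = 9958
Band 3: 13273 × 0.952 = 12636
Band 4: 10666 × 0.949 = 10122
Band 5: 14151 × 0.948 + 25282 × 0.504 = 13415 + 12742 = 26157
End of period: [9832, 9958, 12636, 10122, 26157]
Total after period 4: 9832 + 9958 + 12636 + 10122 + 26157 = 68705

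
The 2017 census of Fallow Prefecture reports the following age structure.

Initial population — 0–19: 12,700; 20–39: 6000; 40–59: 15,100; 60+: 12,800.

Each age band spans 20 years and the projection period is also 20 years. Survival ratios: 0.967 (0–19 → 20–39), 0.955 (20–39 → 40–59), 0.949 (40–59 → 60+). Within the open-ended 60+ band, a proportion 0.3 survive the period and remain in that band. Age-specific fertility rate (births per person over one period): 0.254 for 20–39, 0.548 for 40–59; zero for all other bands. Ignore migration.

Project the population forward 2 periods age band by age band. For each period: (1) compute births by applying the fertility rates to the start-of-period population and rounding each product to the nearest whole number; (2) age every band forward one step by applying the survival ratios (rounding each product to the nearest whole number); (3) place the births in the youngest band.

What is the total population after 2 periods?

38352

Call the groups 1 to 4, youngest first.
After projecting period 1:
Births: 6000 * 0.254 = 1524 ; 15100 * 0.548 = 8275 — total 9799
Group 2: 12700 * 0.967 = 12281
Group 3: 6000 * 0.955 = 5730
Group 4: 15100 * 0.949 + 12800 * 0.3 = 14330 + 3840 = 18170
Giving 9799 / 12281 / 5730 / 18170.
After projecting period 2:
Births: 12281 * 0.254 = 3119 ; 5730 * 0.548 = 3140 — total 6259
Group 2: 9799 * 0.967 = 9476
Group 3: 12281 * 0.955 = 11728
Group 4: 5730 * 0.949 + 18170 * 0.3 = 5438 + 5451 = 10889
Giving 6259 / 9476 / 11728 / 10889.
Total after period 2: 6259 + 9476 + 11728 + 10889 = 38352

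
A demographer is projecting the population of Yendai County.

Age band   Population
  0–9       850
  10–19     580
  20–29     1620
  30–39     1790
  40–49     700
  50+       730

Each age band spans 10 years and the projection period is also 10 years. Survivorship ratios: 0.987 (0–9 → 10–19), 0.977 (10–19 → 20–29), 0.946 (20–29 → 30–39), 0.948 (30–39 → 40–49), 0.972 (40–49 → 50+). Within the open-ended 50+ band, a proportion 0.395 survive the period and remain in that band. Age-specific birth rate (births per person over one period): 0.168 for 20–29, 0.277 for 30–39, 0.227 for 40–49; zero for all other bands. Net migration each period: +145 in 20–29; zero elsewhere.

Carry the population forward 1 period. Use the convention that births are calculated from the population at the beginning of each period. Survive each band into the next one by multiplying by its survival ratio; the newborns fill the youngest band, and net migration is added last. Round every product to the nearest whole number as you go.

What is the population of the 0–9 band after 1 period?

[period 1]
Births: 1620 × 0.168 = 272  |  1790 × 0.277 = 496  |  700 × 0.227 = 159 → total 927
10–19: 850 × 0.987 = 839
20–29: 580 × 0.977 = 567
30–39: 1620 × 0.946 = 1533
40–49: 1790 × 0.948 = 1697
50+: 700 × 0.972 + 730 × 0.395 = 680 + 288 = 968
Net migration: 20–29 + 145 → 712
Giving 927 / 839 / 712 / 1533 / 1697 / 968.

927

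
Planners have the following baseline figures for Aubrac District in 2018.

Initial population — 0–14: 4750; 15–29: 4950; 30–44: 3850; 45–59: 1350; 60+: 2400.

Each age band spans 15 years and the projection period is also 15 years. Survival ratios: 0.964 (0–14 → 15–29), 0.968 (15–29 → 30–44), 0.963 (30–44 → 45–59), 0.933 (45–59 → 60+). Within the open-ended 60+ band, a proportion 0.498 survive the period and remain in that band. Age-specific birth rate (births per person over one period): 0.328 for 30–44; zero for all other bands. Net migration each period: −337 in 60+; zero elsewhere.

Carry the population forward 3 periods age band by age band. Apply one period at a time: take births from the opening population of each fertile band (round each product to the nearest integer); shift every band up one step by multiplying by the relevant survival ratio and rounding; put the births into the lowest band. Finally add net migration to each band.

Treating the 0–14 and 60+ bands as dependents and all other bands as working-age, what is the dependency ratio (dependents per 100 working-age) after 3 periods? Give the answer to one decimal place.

107.8

Period 1.
Births: 3850 × 0.328 = 1263
15–29: 4750 × 0.964 = 4579
30–44: 4950 × 0.968 = 4792
45–59: 3850 × 0.963 = 3708
60+: 1350 × 0.933 + 2400 × 0.498 = 1260 + 1195 = 2455
Net migration: 60+ − 337 → 2118
Giving 1263 / 4579 / 4792 / 3708 / 2118.
Period 2.
Births: 4792 × 0.328 = 1572
15–29: 1263 × 0.964 = 1218
30–44: 4579 × 0.968 = 4432
45–59: 4792 × 0.963 = 4615
60+: 3708 × 0.933 + 2118 × 0.498 = 3460 + 1055 = 4515
Net migration: 60+ − 337 → 4178
Giving 1572 / 1218 / 4432 / 4615 / 4178.
Period 3.
Births: 4432 × 0.328 = 1454
15–29: 1572 × 0.964 = 1515
30–44: 1218 × 0.968 = 1179
45–59: 4432 × 0.963 = 4268
60+: 4615 × 0.933 + 4178 × 0.498 = 4306 + 2081 = 6387
Net migration: 60+ − 337 → 6050
Giving 1454 / 1515 / 1179 / 4268 / 6050.
Dependents (band 0–14 + band 60+) = 1454 + 6050 = 7504; working-age = 6962; ratio = 7504/6962 × 100 = 107.8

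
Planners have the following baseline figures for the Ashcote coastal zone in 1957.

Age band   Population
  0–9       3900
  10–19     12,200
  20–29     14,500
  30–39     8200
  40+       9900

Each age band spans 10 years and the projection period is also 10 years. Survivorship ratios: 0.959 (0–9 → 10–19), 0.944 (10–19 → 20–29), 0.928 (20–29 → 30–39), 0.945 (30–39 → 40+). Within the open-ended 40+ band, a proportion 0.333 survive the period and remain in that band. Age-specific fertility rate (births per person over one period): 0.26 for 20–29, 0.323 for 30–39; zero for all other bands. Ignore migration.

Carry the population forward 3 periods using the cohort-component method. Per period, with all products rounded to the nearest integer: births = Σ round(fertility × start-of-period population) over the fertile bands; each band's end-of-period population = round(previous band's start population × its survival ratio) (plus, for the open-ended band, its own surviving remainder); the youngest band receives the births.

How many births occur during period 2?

7340

After projecting period 1:
Births: 14500 * 0.26 = 3770, 8200 * 0.323 = 2649 → 6419
10–19: 3900 * 0.959 = 3740
20–29: 12200 * 0.944 = 11517
30–39: 14500 * 0.928 = 13456
40+: 8200 * 0.945 + 9900 * 0.333 = 7749 + 3297 = 11046
Population now: 0–9=6419, 10–19=3740, 20–29=11517, 30–39=13456, 40+=11046
After projecting period 2:
Births: 11517 * 0.26 = 2994, 13456 * 0.323 = 4346 → 7340
10–19: 6419 * 0.959 = 6156
20–29: 3740 * 0.944 = 3531
30–39: 11517 * 0.928 = 10688
40+: 13456 * 0.945 + 11046 * 0.333 = 12716 + 3678 = 16394
Population now: 0–9=7340, 10–19=6156, 20–29=3531, 30–39=10688, 40+=16394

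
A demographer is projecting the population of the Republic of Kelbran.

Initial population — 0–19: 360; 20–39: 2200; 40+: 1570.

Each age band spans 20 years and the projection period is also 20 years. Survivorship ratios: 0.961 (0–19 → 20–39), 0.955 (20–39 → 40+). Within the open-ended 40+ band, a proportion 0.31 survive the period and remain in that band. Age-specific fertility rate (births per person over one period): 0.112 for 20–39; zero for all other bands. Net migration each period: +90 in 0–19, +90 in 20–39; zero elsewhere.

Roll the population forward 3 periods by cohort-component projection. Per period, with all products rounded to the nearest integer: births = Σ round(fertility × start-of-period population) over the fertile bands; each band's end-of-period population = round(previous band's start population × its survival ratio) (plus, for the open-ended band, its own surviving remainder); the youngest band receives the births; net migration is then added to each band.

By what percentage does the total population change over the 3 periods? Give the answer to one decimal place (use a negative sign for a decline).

-72.6

Let group 1 be 0–19 through group 3 = 40+.
Period 1.
Births: 2200 × 0.112 = 246
Group 2: 360 × 0.961 = 346
Group 3: 2200 × 0.955 + 1570 × 0.31 = 2101 + 487 = 2588
Net migration: Group 1 + 90 → 336; Group 2 + 90 → 436
Population now: 0–19=336, 20–39=436, 40+=2588
Period 2.
Births: 436 × 0.112 = 49
Group 2: 336 × 0.961 = 323
Group 3: 436 × 0.955 + 2588 × 0.31 = 416 + 802 = 1218
Net migration: Group 1 + 90 → 139; Group 2 + 90 → 413
Population now: 0–19=139, 20–39=413, 40+=1218
Period 3.
Births: 413 × 0.112 = 46
Group 2: 139 × 0.961 = 134
Group 3: 413 × 0.955 + 1218 × 0.31 = 394 + 378 = 772
Net migration: Group 1 + 90 → 136; Group 2 + 90 → 224
Population now: 0–19=136, 20–39=224, 40+=772
Total: 4130 → 1132; change = -2998; percentage change = -72.6%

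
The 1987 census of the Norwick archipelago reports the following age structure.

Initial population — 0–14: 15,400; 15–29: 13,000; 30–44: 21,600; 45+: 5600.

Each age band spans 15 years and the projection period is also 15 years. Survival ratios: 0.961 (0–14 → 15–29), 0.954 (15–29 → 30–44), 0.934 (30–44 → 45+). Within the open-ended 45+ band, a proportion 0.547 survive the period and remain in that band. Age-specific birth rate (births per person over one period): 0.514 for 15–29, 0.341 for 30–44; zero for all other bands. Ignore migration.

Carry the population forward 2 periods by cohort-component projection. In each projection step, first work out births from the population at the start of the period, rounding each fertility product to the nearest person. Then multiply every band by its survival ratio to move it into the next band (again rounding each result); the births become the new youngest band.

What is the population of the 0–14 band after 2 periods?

Let band 1 be 0–14 through band 4 = 45+.
After projecting period 1:
Births: 13000 × 0.514 = 6682, 21600 × 0.341 = 7366 ⇒ total 14048
Band 2: 15400 × 0.961 = 14799
Band 3: 13000 × 0.954 = 12402
Band 4: 21600 × 0.934 + 5600 × 0.547 = 20174 + 3063 = 23237
→ [14048, 14799, 12402, 23237]
After projecting period 2:
Births: 14799 × 0.514 = 7607, 12402 × 0.341 = 4229 ⇒ total 11836
Band 2: 14048 × 0.961 = 13500
Band 3: 14799 × 0.954 = 14118
Band 4: 12402 × 0.934 + 23237 × 0.547 = 11583 + 12711 = 24294
→ [11836, 13500, 14118, 24294]

11836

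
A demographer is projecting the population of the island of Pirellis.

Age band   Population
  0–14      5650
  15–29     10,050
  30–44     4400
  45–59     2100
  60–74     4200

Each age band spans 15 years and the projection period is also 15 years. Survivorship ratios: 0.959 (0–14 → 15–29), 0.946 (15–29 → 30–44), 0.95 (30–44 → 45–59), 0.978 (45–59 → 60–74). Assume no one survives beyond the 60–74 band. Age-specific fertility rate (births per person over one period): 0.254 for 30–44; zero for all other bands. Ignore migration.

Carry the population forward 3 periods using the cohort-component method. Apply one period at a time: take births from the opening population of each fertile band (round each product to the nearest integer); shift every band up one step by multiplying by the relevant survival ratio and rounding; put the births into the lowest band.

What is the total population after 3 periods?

[period 1]
Births: 4400 * 0.254 = 1118
15–29: 5650 * 0.959 = 5418
30–44: 10050 * 0.946 = 9507
45–59: 4400 * 0.95 = 4180
60–74: 2100 * 0.978 = 2054
→ [1118, 5418, 9507, 4180, 2054]
[period 2]
Births: 9507 * 0.254 = 2415
15–29: 1118 * 0.959 = 1072
30–44: 5418 * 0.946 = 5125
45–59: 9507 * 0.95 = 9032
60–74: 4180 * 0.978 = 4088
→ [2415, 1072, 5125, 9032, 4088]
[period 3]
Births: 5125 * 0.254 = 1302
15–29: 2415 * 0.959 = 2316
30–44: 1072 * 0.946 = 1014
45–59: 5125 * 0.95 = 4869
60–74: 9032 * 0.978 = 8833
→ [1302, 2316, 1014, 4869, 8833]
Total after period 3: 1302 + 2316 + 1014 + 4869 + 8833 = 18334

18334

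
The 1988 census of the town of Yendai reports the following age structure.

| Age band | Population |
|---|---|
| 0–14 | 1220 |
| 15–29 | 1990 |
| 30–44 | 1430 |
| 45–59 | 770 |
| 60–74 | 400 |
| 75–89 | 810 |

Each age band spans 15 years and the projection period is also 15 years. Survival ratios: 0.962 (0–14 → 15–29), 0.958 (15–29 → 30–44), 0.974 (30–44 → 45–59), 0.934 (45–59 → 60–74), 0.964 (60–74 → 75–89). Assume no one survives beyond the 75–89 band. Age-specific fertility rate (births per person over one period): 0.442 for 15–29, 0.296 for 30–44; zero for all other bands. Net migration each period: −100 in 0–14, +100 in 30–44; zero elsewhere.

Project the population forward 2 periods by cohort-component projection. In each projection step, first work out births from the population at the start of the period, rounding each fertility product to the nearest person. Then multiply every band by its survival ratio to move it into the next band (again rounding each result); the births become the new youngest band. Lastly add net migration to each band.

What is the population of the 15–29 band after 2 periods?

After projecting period 1:
Births: 1990 * 0.442 = 880  |  1430 * 0.296 = 423 ⇒ total 1303
15–29: 1220 * 0.962 = 1174
30–44: 1990 * 0.958 = 1906
45–59: 1430 * 0.974 = 1393
60–74: 770 * 0.934 = 719
75–89: 400 * 0.964 = 386
Net migration: 0–14 − 100 → 1203; 30–44 + 100 → 2006
→ [1203, 1174, 2006, 1393, 719, 386]
After projecting period 2:
Births: 1174 * 0.442 = 519  |  2006 * 0.296 = 594 ⇒ total 1113
15–29: 1203 * 0.962 = 1157
30–44: 1174 * 0.958 = 1125
45–59: 2006 * 0.974 = 1954
60–74: 1393 * 0.934 = 1301
75–89: 719 * 0.964 = 693
Net migration: 0–14 − 100 → 1013; 30–44 + 100 → 1225
→ [1013, 1157, 1225, 1954, 1301, 693]

1157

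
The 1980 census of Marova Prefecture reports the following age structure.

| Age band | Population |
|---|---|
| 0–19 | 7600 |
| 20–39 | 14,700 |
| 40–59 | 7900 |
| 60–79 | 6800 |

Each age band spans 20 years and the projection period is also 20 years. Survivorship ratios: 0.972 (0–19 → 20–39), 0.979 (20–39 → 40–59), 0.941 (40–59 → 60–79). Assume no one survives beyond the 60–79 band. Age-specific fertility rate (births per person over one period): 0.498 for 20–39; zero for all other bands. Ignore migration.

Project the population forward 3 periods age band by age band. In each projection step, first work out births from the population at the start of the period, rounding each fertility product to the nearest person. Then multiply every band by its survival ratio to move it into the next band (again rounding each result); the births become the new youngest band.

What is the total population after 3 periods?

20892

After projecting period 1:
Births: 14700 * 0.498 = 7321
20–39: 7600 * 0.972 = 7387
40–59: 14700 * 0.979 = 14391
60–79: 7900 * 0.941 = 7434
Population now: 0–19=7321, 20–39=7387, 40–59=14391, 60–79=7434
After projecting period 2:
Births: 7387 * 0.498 = 3679
20–39: 7321 * 0.972 = 7116
40–59: 7387 * 0.979 = 7232
60–79: 14391 * 0.941 = 13542
Population now: 0–19=3679, 20–39=7116, 40–59=7232, 60–79=13542
After projecting period 3:
Births: 7116 * 0.498 = 3544
20–39: 3679 * 0.972 = 3576
40–59: 7116 * 0.979 = 6967
60–79: 7232 * 0.941 = 6805
Population now: 0–19=3544, 20–39=3576, 40–59=6967, 60–79=6805
Total after period 3: 3544 + 3576 + 6967 + 6805 = 20892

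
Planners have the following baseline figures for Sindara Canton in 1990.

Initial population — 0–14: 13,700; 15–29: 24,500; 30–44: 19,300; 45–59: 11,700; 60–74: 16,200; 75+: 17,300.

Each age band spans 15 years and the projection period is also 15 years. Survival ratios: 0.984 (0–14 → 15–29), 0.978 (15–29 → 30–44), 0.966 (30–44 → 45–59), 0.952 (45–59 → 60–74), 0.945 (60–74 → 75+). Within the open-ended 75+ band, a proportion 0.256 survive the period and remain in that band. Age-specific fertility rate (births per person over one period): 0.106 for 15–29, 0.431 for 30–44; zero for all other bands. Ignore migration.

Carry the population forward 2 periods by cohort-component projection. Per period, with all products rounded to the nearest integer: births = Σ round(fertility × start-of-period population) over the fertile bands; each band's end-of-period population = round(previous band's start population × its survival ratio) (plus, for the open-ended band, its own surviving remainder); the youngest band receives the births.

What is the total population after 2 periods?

Period 1.
Births: 24500 * 0.106 = 2597 ; 19300 * 0.431 = 8318 ⇒ total 10915
15–29: 13700 * 0.984 = 13481
30–44: 24500 * 0.978 = 23961
45–59: 19300 * 0.966 = 18644
60–74: 11700 * 0.952 = 11138
75+: 16200 * 0.945 + 17300 * 0.256 = 15309 + 4429 = 19738
Population now: 0–14=10915, 15–29=13481, 30–44=23961, 45–59=18644, 60–74=11138, 75+=19738
Period 2.
Births: 13481 * 0.106 = 1429 ; 23961 * 0.431 = 10327 ⇒ total 11756
15–29: 10915 * 0.984 = 10740
30–44: 13481 * 0.978 = 13184
45–59: 23961 * 0.966 = 23146
60–74: 18644 * 0.952 = 17749
75+: 11138 * 0.945 + 19738 * 0.256 = 10525 + 5053 = 15578
Population now: 0–14=11756, 15–29=10740, 30–44=13184, 45–59=23146, 60–74=17749, 75+=15578
Total after period 2: 11756 + 10740 + 13184 + 23146 + 17749 + 15578 = 92153

92153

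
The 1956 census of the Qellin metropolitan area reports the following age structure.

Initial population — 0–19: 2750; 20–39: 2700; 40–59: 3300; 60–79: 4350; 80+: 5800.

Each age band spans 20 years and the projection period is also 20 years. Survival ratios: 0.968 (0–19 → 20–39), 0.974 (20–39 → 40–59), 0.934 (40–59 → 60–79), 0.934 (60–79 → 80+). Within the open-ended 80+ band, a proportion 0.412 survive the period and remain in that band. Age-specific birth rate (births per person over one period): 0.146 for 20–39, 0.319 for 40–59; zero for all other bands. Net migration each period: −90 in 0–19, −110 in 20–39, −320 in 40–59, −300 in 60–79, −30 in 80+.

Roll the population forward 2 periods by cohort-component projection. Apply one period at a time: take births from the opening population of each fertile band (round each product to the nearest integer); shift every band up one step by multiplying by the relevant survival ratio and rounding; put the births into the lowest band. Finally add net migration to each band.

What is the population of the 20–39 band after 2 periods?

1204

(Groups numbered youngest = 1 to oldest = 5.)
Period 1:
Births: 2700 * 0.146 = 394 ; 3300 * 0.319 = 1053 ⇒ total 1447
Group 2: 2750 * 0.968 = 2662
Group 3: 2700 * 0.974 = 2630
Group 4: 3300 * 0.934 = 3082
Group 5: 4350 * 0.934 + 5800 * 0.412 = 4063 + 2390 = 6453
Net migration: Group 1 − 90 → 1357; Group 2 − 110 → 2552; Group 3 − 320 → 2310; Group 4 − 300 → 2782; Group 5 − 30 → 6423
Giving 1357 / 2552 / 2310 / 2782 / 6423.
Period 2:
Births: 2552 * 0.146 = 373 ; 2310 * 0.319 = 737 ⇒ total 1110
Group 2: 1357 * 0.968 = 1314
Group 3: 2552 * 0.974 = 2486
Group 4: 2310 * 0.934 = 2158
Group 5: 2782 * 0.934 + 6423 * 0.412 = 2598 + 2646 = 5244
Net migration: Group 1 − 90 → 1020; Group 2 − 110 → 1204; Group 3 − 320 → 2166; Group 4 − 300 → 1858; Group 5 − 30 → 5214
Giving 1020 / 1204 / 2166 / 1858 / 5214.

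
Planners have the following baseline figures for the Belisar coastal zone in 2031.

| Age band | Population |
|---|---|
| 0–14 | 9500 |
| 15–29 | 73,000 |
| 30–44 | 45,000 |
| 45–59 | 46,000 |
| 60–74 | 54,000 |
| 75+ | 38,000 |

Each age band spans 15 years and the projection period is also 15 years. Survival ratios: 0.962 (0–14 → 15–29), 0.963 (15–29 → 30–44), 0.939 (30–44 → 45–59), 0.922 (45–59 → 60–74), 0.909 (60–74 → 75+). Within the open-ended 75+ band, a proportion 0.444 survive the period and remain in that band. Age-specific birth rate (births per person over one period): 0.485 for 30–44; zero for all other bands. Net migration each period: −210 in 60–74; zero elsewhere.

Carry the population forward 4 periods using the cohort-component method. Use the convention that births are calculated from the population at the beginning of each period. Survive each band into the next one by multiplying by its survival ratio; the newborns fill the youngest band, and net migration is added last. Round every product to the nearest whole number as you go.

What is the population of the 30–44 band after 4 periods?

Period 1.
Births: 45000 × 0.485 = 21825
15–29: 9500 × 0.962 = 9139
30–44: 73000 × 0.963 = 70299
45–59: 45000 × 0.939 = 42255
60–74: 46000 × 0.922 = 42412
75+: 54000 × 0.909 + 38000 × 0.444 = 49086 + 16872 = 65958
Net migration: 60–74 − 210 → 42202
End of period: [21825, 9139, 70299, 42255, 42202, 65958]
Period 2.
Births: 70299 × 0.485 = 34095
15–29: 21825 × 0.962 = 20996
30–44: 9139 × 0.963 = 8801
45–59: 70299 × 0.939 = 66011
60–74: 42255 × 0.922 = 38959
75+: 42202 × 0.909 + 65958 × 0.444 = 38362 + 29285 = 67647
Net migration: 60–74 − 210 → 38749
End of period: [34095, 20996, 8801, 66011, 38749, 67647]
Period 3.
Births: 8801 × 0.485 = 4268
15–29: 34095 × 0.962 = 32799
30–44: 20996 × 0.963 = 20219
45–59: 8801 × 0.939 = 8264
60–74: 66011 × 0.922 = 60862
75+: 38749 × 0.909 + 67647 × 0.444 = 35223 + 30035 = 65258
Net migration: 60–74 − 210 → 60652
End of period: [4268, 32799, 20219, 8264, 60652, 65258]
Period 4.
Births: 20219 × 0.485 = 9806
15–29: 4268 × 0.962 = 4106
30–44: 32799 × 0.963 = 31585
45–59: 20219 × 0.939 = 18986
60–74: 8264 × 0.922 = 7619
75+: 60652 × 0.909 + 65258 × 0.444 = 55133 + 28975 = 84108
Net migration: 60–74 − 210 → 7409
End of period: [9806, 4106, 31585, 18986, 7409, 84108]

31585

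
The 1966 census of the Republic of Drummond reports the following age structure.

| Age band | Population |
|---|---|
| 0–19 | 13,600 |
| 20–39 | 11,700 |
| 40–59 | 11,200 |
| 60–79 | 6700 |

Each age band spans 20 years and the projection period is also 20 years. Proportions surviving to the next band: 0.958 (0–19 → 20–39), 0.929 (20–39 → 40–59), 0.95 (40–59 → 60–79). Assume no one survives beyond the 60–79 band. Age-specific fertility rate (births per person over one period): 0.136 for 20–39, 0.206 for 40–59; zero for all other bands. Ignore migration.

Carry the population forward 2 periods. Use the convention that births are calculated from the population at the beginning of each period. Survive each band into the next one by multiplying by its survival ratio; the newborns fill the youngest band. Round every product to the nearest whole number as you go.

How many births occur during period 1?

3898

Period 1.
Births: 11700 × 0.136 = 1591, 11200 × 0.206 = 2307 → 3898
20–39: 13600 × 0.958 = 13029
40–59: 11700 × 0.929 = 10869
60–79: 11200 × 0.95 = 10640
Population now: 0–19=3898, 20–39=13029, 40–59=10869, 60–79=10640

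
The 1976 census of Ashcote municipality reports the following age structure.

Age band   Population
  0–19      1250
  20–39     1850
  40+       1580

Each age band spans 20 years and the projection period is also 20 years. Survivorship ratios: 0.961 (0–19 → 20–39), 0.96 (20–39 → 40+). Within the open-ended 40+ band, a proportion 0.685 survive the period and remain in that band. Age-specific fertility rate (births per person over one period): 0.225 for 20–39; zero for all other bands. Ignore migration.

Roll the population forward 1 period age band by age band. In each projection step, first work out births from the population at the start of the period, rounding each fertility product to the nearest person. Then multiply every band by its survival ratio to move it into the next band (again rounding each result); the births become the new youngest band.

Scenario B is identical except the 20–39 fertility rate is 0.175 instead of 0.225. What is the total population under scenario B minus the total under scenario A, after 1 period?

Period 1.
Births: 1850 × 0.225 = 416
20–39: 1250 × 0.961 = 1201
40+: 1850 × 0.96 + 1580 × 0.685 = 1776 + 1082 = 2858
End of period: [416, 1201, 2858]
Scenario A total after 1 period: 4475
Scenario B projection —
Period 1.
Births: 1850 × 0.175 = 324
20–39: 1250 × 0.961 = 1201
40+: 1850 × 0.96 + 1580 × 0.685 = 1776 + 1082 = 2858
End of period: [324, 1201, 2858]
Scenario B total after 1 period: 4383
Difference B − A = 4383 − 4475 = -92

-92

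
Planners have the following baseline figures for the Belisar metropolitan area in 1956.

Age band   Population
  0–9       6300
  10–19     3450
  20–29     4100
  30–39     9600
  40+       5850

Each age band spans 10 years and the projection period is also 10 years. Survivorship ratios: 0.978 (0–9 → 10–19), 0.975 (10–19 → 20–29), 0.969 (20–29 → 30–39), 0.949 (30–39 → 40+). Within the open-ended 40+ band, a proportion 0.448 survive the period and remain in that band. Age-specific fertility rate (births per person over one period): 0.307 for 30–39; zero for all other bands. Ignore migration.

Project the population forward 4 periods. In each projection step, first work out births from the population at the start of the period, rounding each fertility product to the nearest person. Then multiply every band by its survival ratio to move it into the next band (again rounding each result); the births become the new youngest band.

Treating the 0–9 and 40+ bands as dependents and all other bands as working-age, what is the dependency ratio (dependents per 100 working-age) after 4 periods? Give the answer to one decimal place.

(Groups numbered youngest = 1 to oldest = 5.)
After projecting period 1:
Births: 9600 × 0.307 = 2947
Group 2: 6300 × 0.978 = 6161
Group 3: 3450 × 0.975 = 3364
Group 4: 4100 × 0.969 = 3973
Group 5: 9600 × 0.949 + 5850 × 0.448 = 9110 + 2621 = 11731
End of period: [2947, 6161, 3364, 3973, 11731]
After projecting period 2:
Births: 3973 × 0.307 = 1220
Group 2: 2947 × 0.978 = 2882
Group 3: 6161 × 0.975 = 6007
Group 4: 3364 × 0.969 = 3260
Group 5: 3973 × 0.949 + 11731 × 0.448 = 3770 + 5255 = 9025
End of period: [1220, 2882, 6007, 3260, 9025]
After projecting period 3:
Births: 3260 × 0.307 = 1001
Group 2: 1220 × 0.978 = 1193
Group 3: 2882 × 0.975 = 2810
Group 4: 6007 × 0.969 = 5821
Group 5: 3260 × 0.949 + 9025 × 0.448 = 3094 + 4043 = 7137
End of period: [1001, 1193, 2810, 5821, 7137]
After projecting period 4:
Births: 5821 × 0.307 = 1787
Group 2: 1001 × 0.978 = 979
Group 3: 1193 × 0.975 = 1163
Group 4: 2810 × 0.969 = 2723
Group 5: 5821 × 0.949 + 7137 × 0.448 = 5524 + 3197 = 8721
End of period: [1787, 979, 1163, 2723, 8721]
Dependents (band 0–9 + band 40+) = 1787 + 8721 = 10508; working-age = 4865; ratio = 10508/4865 × 100 = 216.0

216.0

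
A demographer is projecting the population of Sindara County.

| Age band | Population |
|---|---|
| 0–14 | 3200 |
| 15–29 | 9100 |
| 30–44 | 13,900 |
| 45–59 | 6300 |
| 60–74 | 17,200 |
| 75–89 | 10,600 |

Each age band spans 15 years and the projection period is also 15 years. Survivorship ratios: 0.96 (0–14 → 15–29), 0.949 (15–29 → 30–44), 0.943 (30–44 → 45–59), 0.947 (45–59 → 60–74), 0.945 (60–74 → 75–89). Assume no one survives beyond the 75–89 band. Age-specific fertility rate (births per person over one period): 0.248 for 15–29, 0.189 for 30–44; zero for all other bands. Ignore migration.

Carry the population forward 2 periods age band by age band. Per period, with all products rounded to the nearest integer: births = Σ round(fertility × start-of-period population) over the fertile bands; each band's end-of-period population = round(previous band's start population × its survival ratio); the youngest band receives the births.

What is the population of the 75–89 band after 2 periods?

Numbering the bands 1..6 from youngest to oldest:
[period 1]
Births: 9100 × 0.248 = 2257  |  13900 × 0.189 = 2627 — total 4884
Band 2: 3200 × 0.96 = 3072
Band 3: 9100 × 0.949 = 8636
Band 4: 13900 × 0.943 = 13108
Band 5: 6300 × 0.947 = 5966
Band 6: 17200 × 0.945 = 16254
End of period: [4884, 3072, 8636, 13108, 5966, 16254]
[period 2]
Births: 3072 × 0.248 = 762  |  8636 × 0.189 = 1632 — total 2394
Band 2: 4884 × 0.96 = 4689
Band 3: 3072 × 0.949 = 2915
Band 4: 8636 × 0.943 = 8144
Band 5: 13108 × 0.947 = 12413
Band 6: 5966 × 0.945 = 5638
End of period: [2394, 4689, 2915, 8144, 12413, 5638]

5638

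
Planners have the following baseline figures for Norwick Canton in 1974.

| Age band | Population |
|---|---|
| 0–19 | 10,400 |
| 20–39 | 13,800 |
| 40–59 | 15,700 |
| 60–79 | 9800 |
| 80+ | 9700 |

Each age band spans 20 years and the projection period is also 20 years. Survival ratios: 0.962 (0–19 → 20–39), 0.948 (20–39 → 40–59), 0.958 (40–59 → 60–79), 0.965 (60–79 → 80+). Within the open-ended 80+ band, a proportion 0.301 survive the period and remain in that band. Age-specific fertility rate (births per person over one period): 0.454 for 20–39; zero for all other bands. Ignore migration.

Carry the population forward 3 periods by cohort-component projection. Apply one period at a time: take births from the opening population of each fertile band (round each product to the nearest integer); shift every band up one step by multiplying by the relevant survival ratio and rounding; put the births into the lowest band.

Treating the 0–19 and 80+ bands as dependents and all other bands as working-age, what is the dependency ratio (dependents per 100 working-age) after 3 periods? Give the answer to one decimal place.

106.0

— Period 1 —
Births: 13800 × 0.454 = 6265
20–39: 10400 × 0.962 = 10005
40–59: 13800 × 0.948 = 13082
60–79: 15700 × 0.958 = 15041
80+: 9800 × 0.965 + 9700 × 0.301 = 9457 + 2920 = 12377
Giving 6265 / 10005 / 13082 / 15041 / 12377.
— Period 2 —
Births: 10005 × 0.454 = 4542
20–39: 6265 × 0.962 = 6027
40–59: 10005 × 0.948 = 9485
60–79: 13082 × 0.958 = 12533
80+: 15041 × 0.965 + 12377 × 0.301 = 14515 + 3725 = 18240
Giving 4542 / 6027 / 9485 / 12533 / 18240.
— Period 3 —
Births: 6027 × 0.454 = 2736
20–39: 4542 × 0.962 = 4369
40–59: 6027 × 0.948 = 5714
60–79: 9485 × 0.958 = 9087
80+: 12533 × 0.965 + 18240 × 0.301 = 12094 + 5490 = 17584
Giving 2736 / 4369 / 5714 / 9087 / 17584.
Dependents (band 0–19 + band 80+) = 2736 + 17584 = 20320; working-age = 19170; ratio = 20320/19170 × 100 = 106.0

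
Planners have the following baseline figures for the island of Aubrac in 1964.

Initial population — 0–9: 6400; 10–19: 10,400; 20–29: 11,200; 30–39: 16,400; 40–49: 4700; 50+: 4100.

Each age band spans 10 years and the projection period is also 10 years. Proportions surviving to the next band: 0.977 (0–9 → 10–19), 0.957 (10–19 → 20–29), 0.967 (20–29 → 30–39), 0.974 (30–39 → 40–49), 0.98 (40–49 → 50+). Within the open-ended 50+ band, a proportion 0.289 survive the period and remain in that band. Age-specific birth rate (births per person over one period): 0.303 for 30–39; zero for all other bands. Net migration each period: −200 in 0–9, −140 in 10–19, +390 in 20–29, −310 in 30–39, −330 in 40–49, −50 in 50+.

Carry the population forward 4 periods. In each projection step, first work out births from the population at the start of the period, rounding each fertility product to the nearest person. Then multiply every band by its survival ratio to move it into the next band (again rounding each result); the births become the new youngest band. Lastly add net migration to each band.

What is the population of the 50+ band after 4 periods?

13087

Let group 1 be 0–9 through group 6 = 50+.
After projecting period 1:
Births: 16400 × 0.303 = 4969
Group 2: 6400 × 0.977 = 6253
Group 3: 10400 × 0.957 = 9953
Group 4: 11200 × 0.967 = 10830
Group 5: 16400 × 0.974 = 15974
Group 6: 4700 × 0.98 + 4100 × 0.289 = 4606 + 1185 = 5791
Net migration: Group 1 − 200 → 4769; Group 2 − 140 → 6113; Group 3 + 390 → 10343; Group 4 − 310 → 10520; Group 5 − 330 → 15644; Group 6 − 50 → 5741
Giving 4769 / 6113 / 10343 / 10520 / 15644 / 5741.
After projecting period 2:
Births: 10520 × 0.303 = 3188
Group 2: 4769 × 0.977 = 4659
Group 3: 6113 × 0.957 = 5850
Group 4: 10343 × 0.967 = 10002
Group 5: 10520 × 0.974 = 10246
Group 6: 15644 × 0.98 + 5741 × 0.289 = 15331 + 1659 = 16990
Net migration: Group 1 − 200 → 2988; Group 2 − 140 → 4519; Group 3 + 390 → 6240; Group 4 − 310 → 9692; Group 5 − 330 → 9916; Group 6 − 50 → 16940
Giving 2988 / 4519 / 6240 / 9692 / 9916 / 16940.
After projecting period 3:
Births: 9692 × 0.303 = 2937
Group 2: 2988 × 0.977 = 2919
Group 3: 4519 × 0.957 = 4325
Group 4: 6240 × 0.967 = 6034
Group 5: 9692 × 0.974 = 9440
Group 6: 9916 × 0.98 + 16940 × 0.289 = 9718 + 4896 = 14614
Net migration: Group 1 − 200 → 2737; Group 2 − 140 → 2779; Group 3 + 390 → 4715; Group 4 − 310 → 5724; Group 5 − 330 → 9110; Group 6 − 50 → 14564
Giving 2737 / 2779 / 4715 / 5724 / 9110 / 14564.
After projecting period 4:
Births: 5724 × 0.303 = 1734
Group 2: 2737 × 0.977 = 2674
Group 3: 2779 × 0.957 = 2660
Group 4: 4715 × 0.967 = 4559
Group 5: 5724 × 0.974 = 5575
Group 6: 9110 × 0.98 + 14564 × 0.289 = 8928 + 4209 = 13137
Net migration: Group 1 − 200 → 1534; Group 2 − 140 → 2534; Group 3 + 390 → 3050; Group 4 − 310 → 4249; Group 5 − 330 → 5245; Group 6 − 50 → 13087
Giving 1534 / 2534 / 3050 / 4249 / 5245 / 13087.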